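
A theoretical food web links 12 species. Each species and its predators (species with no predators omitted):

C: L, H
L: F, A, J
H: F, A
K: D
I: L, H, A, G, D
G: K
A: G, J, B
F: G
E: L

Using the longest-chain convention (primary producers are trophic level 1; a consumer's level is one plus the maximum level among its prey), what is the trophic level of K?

E is a producer → level 1.
L eats E (level 1); other prey at levels: C 1, I 1 → level 2.
F eats L (level 2); other prey at levels: H 2 → level 3.
G eats F (level 3); other prey at levels: I 1, A 3 → level 4.
K eats G → level 5.

Trophic level 5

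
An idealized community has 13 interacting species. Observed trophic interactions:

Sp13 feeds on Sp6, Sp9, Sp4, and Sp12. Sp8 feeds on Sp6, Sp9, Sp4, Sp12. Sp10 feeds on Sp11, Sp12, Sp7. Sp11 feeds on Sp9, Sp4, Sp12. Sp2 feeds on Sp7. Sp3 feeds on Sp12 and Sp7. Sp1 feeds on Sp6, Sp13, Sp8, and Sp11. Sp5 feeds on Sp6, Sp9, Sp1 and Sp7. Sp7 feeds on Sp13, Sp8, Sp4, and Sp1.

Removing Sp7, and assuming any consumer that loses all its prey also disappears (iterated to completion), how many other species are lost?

Remove Sp7.
Round 1: Sp2 (all prey gone) → extinct.
No further losses. Total secondary extinctions: 1.

1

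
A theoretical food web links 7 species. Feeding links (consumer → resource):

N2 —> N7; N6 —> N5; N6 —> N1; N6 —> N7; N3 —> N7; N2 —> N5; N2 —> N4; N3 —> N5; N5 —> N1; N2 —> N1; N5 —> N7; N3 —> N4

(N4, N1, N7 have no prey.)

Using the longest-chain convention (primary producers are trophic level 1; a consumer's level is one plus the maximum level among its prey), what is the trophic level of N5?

Trophic level 2

N1 is a producer → level 1.
N5 eats N1 (level 1); other prey at levels: N7 1 → level 2.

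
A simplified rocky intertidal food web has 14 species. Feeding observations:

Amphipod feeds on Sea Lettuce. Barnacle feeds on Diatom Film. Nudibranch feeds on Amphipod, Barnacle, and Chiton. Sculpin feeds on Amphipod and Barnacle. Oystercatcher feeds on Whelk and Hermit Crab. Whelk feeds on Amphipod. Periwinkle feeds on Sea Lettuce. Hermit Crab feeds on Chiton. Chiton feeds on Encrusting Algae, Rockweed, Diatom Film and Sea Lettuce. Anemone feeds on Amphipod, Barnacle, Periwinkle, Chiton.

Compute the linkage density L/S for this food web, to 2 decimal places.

There are L = 20 links among S = 14 species.
L/S = 20/14 = 1.4286 ≈ 1.43.

L/S = 1.43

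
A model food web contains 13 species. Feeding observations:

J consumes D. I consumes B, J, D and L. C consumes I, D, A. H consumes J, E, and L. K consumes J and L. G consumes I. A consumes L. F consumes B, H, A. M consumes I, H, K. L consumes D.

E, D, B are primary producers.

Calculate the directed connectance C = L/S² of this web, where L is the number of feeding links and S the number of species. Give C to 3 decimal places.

The web has S = 13 species and L = 22 feeding links.
C = L / S² = 22 / 169 = 0.1302 ≈ 0.130.

C = 0.130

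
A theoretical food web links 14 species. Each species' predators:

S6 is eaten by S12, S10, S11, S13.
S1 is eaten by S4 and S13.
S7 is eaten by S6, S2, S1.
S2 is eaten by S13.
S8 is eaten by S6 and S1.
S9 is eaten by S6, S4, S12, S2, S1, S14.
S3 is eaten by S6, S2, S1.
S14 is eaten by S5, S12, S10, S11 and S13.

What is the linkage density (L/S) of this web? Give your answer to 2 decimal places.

There are L = 26 links among S = 14 species.
L/S = 26/14 = 1.8571 ≈ 1.86.

L/S = 1.86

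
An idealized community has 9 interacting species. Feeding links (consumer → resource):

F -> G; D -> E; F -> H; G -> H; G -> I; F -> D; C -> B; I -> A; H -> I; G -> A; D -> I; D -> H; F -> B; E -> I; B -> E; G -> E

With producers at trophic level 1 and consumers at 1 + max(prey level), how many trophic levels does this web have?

5

Producers (level 1): A.
A → I → E → B → C gives C level 5.
No species has a prey at level 5, so no species reaches level 6.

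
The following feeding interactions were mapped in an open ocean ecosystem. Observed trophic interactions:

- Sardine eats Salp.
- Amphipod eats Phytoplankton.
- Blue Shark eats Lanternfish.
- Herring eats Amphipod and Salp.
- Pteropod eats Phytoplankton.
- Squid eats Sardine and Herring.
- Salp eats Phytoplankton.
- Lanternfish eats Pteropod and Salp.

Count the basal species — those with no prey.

1

Basal species (no prey listed): Phytoplankton.
Count: 1.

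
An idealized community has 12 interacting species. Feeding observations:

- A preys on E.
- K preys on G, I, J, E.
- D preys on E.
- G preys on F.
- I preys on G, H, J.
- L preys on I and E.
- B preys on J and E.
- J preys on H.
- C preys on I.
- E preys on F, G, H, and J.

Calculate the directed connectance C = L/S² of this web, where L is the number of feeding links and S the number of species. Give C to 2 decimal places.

C = 0.14

The web has S = 12 species and L = 20 feeding links.
C = L / S² = 20 / 144 = 0.1389 ≈ 0.14.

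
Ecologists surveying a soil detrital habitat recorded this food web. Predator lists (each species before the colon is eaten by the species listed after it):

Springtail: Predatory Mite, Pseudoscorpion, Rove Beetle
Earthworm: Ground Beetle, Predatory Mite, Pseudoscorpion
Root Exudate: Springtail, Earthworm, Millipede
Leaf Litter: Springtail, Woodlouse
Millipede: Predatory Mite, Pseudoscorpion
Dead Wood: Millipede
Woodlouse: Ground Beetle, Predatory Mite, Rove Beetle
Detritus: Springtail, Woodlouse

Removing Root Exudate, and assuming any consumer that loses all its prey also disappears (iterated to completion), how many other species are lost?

Remove Root Exudate.
Round 1: Earthworm (all prey gone) → extinct.
No further losses. Total secondary extinctions: 1.

1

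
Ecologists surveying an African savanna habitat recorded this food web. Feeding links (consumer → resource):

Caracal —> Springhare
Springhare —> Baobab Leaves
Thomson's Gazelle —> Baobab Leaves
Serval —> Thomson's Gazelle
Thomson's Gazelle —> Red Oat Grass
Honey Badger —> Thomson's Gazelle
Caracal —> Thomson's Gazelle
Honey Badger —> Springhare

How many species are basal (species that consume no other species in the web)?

2

Basal species (no prey listed): Red Oat Grass, Baobab Leaves.
Count: 2.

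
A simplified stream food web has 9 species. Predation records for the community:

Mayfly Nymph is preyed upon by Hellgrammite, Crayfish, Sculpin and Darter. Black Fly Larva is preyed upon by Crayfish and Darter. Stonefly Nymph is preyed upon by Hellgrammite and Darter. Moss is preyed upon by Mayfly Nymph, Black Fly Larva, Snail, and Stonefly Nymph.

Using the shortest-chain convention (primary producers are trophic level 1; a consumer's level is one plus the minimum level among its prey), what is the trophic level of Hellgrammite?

Trophic level 3

Moss is a producer → level 1.
Mayfly Nymph eats Moss → level 2.
Hellgrammite eats Mayfly Nymph → level 3.
No prey of Hellgrammite is below level 2, so 3 is the minimum.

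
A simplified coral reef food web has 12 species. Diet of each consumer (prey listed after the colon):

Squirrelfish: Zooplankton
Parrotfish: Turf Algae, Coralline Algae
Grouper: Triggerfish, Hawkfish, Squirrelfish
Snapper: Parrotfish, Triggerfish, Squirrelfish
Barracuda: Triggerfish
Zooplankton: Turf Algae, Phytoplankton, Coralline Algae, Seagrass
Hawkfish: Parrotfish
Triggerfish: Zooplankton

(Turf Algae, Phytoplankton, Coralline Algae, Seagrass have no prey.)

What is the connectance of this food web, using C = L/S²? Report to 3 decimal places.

The web has S = 12 species and L = 16 feeding links.
C = L / S² = 16 / 144 = 0.1111 ≈ 0.111.

C = 0.111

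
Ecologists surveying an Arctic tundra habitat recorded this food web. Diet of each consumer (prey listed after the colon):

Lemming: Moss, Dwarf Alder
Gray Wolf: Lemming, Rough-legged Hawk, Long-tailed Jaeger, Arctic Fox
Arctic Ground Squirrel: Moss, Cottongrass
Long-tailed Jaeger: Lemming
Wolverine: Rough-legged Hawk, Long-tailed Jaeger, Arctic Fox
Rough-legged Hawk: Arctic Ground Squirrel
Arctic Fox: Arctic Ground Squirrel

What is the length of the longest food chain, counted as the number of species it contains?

4 species

One longest chain: Moss → Arctic Ground Squirrel → Rough-legged Hawk → Gray Wolf.
It has 4 species and 3 links.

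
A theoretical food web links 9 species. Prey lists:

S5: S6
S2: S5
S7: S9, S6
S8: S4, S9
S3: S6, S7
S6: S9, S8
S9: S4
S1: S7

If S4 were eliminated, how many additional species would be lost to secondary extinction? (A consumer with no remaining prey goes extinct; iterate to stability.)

8

Remove S4.
Round 1: S9 (all prey gone) → extinct.
Round 2: S8 (all prey gone) → extinct.
Round 3: S6 (all prey gone) → extinct.
Round 4: S7 (all prey gone), S5 (all prey gone) → extinct.
Round 5: S3 (all prey gone), S2 (all prey gone), S1 (all prey gone) → extinct.
No further losses. Total secondary extinctions: 8.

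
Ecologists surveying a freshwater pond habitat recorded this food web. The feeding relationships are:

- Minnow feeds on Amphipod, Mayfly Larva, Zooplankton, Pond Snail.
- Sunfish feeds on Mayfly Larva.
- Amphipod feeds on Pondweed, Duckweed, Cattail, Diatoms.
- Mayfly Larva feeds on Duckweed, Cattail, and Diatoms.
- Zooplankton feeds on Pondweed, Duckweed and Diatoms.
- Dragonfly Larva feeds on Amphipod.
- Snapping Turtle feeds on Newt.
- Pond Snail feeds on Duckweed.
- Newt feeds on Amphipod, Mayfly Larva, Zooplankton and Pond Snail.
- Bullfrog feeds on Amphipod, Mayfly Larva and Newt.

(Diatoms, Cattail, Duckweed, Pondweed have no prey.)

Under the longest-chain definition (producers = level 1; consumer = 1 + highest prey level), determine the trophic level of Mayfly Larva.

Trophic level 2

Diatoms is a producer → level 1.
Mayfly Larva eats Diatoms (level 1); other prey at levels: Cattail 1, Duckweed 1 → level 2.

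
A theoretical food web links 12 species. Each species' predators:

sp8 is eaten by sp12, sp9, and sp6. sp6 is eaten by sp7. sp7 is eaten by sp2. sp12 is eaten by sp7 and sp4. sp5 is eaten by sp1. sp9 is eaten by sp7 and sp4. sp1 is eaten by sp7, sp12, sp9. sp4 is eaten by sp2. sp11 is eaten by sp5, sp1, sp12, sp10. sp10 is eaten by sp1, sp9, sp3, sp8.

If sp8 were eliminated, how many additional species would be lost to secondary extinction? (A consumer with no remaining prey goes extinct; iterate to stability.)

1

Remove sp8.
Round 1: sp6 (all prey gone) → extinct.
No further losses. Total secondary extinctions: 1.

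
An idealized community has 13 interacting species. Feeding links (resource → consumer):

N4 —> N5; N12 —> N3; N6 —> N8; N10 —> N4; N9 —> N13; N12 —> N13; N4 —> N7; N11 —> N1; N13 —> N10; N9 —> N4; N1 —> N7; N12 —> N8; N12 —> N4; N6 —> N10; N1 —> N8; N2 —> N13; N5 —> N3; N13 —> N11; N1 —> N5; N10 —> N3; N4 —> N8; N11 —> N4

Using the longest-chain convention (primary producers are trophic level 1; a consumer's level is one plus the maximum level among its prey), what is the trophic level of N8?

N12 is a producer → level 1.
N13 eats N12 (level 1); other prey at levels: N2 1, N9 1 → level 2.
N11 eats N13 → level 3.
N1 eats N11 → level 4.
N8 eats N1 (level 4); other prey at levels: N12 1, N6 1, N4 4 → level 5.

Trophic level 5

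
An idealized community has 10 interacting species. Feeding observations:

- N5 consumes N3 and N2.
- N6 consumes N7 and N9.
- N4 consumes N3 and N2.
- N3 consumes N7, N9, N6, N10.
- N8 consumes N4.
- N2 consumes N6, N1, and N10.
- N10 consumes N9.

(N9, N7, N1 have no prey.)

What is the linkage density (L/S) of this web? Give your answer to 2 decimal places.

There are L = 15 links among S = 10 species.
L/S = 15/10 = 1.5000 ≈ 1.50.

L/S = 1.50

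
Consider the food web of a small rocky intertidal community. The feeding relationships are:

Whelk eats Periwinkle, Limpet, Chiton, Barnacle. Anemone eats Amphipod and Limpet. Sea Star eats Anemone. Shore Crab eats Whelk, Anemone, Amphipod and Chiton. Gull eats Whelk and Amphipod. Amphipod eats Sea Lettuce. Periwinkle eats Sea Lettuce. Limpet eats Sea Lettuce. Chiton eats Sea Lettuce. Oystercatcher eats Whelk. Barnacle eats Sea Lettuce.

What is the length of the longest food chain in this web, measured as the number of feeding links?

3 links

One longest chain: Sea Lettuce → Amphipod → Anemone → Sea Star.
It has 4 species and 3 links.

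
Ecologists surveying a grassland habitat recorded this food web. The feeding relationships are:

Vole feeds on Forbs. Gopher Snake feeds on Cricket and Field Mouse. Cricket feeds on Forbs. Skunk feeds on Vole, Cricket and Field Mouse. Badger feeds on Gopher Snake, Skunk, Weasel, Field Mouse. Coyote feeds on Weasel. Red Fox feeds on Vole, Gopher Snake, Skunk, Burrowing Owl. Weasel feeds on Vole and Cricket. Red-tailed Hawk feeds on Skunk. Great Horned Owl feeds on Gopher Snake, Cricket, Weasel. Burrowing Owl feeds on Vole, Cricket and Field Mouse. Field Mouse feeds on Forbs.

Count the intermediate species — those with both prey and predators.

7

Intermediate species (has both prey and predators): Field Mouse, Cricket, Vole, Gopher Snake, Weasel, Skunk, Burrowing Owl.
Count: 7.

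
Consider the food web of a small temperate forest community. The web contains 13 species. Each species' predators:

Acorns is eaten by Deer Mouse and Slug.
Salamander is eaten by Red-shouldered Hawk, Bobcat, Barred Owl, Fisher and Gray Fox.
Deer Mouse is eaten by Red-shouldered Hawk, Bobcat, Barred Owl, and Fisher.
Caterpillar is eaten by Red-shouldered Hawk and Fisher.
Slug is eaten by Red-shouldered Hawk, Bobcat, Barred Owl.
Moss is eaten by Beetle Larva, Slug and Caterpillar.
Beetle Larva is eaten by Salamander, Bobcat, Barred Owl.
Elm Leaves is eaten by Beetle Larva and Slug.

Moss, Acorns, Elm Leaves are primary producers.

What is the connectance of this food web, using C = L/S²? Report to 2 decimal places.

C = 0.14

The web has S = 13 species and L = 24 feeding links.
C = L / S² = 24 / 169 = 0.1420 ≈ 0.14.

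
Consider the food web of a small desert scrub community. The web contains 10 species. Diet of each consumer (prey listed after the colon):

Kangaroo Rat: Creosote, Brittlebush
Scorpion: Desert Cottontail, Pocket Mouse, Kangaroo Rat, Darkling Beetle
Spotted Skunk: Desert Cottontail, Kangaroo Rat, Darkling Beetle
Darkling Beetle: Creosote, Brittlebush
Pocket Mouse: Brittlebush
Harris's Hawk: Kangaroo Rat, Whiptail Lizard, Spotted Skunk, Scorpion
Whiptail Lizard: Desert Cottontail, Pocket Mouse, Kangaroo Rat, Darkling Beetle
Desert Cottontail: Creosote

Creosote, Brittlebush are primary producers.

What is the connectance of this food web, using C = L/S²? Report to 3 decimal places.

The web has S = 10 species and L = 21 feeding links.
C = L / S² = 21 / 100 = 0.2100 ≈ 0.210.

C = 0.210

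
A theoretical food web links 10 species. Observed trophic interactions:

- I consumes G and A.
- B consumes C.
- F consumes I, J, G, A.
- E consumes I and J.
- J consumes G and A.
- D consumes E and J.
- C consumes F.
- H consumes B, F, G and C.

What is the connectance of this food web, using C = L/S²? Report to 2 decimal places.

C = 0.18

The web has S = 10 species and L = 18 feeding links.
C = L / S² = 18 / 100 = 0.1800 ≈ 0.18.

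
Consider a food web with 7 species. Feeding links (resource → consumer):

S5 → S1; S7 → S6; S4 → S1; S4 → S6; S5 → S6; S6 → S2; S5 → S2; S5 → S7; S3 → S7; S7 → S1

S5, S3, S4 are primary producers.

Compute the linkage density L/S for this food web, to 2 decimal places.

There are L = 10 links among S = 7 species.
L/S = 10/7 = 1.4286 ≈ 1.43.

L/S = 1.43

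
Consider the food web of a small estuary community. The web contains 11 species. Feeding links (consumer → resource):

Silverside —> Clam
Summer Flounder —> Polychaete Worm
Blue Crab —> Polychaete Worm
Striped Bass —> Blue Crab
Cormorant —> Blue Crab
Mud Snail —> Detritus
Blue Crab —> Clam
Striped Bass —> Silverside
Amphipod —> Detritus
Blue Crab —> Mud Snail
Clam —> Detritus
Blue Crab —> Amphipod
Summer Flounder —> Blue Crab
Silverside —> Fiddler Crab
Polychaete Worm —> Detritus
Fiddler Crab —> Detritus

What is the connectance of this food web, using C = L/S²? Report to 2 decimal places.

The web has S = 11 species and L = 16 feeding links.
C = L / S² = 16 / 121 = 0.1322 ≈ 0.13.

C = 0.13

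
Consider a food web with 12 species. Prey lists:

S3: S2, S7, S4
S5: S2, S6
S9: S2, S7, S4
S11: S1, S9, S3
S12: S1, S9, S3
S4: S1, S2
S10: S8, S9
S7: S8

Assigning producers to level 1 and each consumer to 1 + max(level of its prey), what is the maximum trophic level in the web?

Producers (level 1): S8, S1, S2, S6.
S8 → S7 → S3 → S11 gives S11 level 4.
No species has a prey at level 4, so no species reaches level 5.

4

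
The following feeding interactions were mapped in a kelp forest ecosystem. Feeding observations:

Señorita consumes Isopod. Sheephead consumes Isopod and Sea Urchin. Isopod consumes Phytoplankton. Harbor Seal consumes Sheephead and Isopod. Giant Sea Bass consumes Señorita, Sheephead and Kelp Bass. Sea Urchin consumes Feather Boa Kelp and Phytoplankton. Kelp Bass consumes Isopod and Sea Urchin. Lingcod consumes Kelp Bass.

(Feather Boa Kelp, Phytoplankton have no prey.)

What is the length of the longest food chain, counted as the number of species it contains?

4 species

One longest chain: Phytoplankton → Isopod → Señorita → Giant Sea Bass.
It has 4 species and 3 links.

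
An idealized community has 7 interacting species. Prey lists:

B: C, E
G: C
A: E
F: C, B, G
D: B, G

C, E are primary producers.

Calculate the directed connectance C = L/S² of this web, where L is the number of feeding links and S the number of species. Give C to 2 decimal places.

C = 0.18

The web has S = 7 species and L = 9 feeding links.
C = L / S² = 9 / 49 = 0.1837 ≈ 0.18.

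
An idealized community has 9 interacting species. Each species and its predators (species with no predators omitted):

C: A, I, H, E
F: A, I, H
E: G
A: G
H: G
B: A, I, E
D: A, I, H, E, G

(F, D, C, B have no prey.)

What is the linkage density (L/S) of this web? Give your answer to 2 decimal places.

L/S = 2.00

There are L = 18 links among S = 9 species.
L/S = 18/9 = 2.0000 ≈ 2.00.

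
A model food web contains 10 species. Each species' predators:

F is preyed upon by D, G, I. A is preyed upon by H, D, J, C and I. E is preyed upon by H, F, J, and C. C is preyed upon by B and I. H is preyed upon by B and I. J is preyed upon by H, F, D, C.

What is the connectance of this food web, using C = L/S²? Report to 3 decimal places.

C = 0.200

The web has S = 10 species and L = 20 feeding links.
C = L / S² = 20 / 100 = 0.2000 ≈ 0.200.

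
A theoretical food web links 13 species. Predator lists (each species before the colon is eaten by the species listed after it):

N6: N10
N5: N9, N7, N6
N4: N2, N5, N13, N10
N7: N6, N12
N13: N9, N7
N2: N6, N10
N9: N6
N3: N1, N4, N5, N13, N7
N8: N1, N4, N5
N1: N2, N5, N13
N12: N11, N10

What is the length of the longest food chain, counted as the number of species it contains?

6 species

One longest chain: N8 → N1 → N5 → N7 → N12 → N11.
It has 6 species and 5 links.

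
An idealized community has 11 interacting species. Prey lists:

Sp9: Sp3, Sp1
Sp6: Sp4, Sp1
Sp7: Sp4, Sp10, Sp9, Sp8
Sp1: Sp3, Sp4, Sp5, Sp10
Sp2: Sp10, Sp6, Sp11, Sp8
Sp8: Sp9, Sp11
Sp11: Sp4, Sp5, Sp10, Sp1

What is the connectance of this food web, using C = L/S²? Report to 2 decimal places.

C = 0.18

The web has S = 11 species and L = 22 feeding links.
C = L / S² = 22 / 121 = 0.1818 ≈ 0.18.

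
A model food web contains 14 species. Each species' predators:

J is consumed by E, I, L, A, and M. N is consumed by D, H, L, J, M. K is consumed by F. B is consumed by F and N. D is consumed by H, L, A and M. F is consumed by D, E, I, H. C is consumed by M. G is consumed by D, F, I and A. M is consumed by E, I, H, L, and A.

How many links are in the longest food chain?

One longest chain: B → N → D → M → A.
It has 5 species and 4 links.

4 links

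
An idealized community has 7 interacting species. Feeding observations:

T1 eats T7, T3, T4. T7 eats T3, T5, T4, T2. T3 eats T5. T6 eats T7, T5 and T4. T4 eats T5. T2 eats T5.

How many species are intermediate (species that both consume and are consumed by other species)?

4

Intermediate species (has both prey and predators): T4, T3, T2, T7.
Count: 4.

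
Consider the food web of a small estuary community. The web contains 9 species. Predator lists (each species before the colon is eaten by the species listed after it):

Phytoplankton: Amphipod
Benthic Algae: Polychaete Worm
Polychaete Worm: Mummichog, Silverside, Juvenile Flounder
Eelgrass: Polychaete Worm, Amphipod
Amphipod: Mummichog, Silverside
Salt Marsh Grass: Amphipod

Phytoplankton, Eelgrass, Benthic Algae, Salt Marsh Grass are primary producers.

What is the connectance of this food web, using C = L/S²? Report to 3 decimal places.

The web has S = 9 species and L = 10 feeding links.
C = L / S² = 10 / 81 = 0.1235 ≈ 0.123.

C = 0.123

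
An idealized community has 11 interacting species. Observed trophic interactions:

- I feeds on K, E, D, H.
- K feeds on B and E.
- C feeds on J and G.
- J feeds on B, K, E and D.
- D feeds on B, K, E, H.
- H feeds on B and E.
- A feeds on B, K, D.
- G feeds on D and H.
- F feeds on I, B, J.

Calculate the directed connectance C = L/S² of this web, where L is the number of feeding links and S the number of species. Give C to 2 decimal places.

The web has S = 11 species and L = 26 feeding links.
C = L / S² = 26 / 121 = 0.2149 ≈ 0.21.

C = 0.21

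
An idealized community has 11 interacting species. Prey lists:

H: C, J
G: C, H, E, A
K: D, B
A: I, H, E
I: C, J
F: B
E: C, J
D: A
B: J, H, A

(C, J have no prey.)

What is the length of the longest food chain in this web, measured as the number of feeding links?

4 links

One longest chain: C → I → A → B → F.
It has 5 species and 4 links.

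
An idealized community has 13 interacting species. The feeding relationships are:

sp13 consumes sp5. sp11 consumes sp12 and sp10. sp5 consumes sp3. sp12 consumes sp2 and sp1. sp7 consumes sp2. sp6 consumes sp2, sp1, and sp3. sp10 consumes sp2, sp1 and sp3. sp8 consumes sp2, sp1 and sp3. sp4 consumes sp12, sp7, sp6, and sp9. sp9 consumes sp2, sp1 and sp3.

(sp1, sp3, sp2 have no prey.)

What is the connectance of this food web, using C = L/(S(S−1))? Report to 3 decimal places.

The web has S = 13 species and L = 23 feeding links.
C = L / (S(S−1)) = 23 / 156 = 0.1474 ≈ 0.147.

C = 0.147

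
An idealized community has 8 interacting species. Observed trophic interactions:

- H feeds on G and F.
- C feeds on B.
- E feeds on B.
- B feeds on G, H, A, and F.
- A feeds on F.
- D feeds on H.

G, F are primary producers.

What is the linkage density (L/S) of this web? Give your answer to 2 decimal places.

L/S = 1.25

There are L = 10 links among S = 8 species.
L/S = 10/8 = 1.2500 ≈ 1.25.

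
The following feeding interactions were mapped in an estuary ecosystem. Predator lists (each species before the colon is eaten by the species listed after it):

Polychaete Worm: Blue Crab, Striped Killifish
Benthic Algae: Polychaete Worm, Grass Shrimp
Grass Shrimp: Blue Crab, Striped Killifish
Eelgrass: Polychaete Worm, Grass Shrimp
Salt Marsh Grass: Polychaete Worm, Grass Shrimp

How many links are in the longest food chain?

One longest chain: Eelgrass → Polychaete Worm → Blue Crab.
It has 3 species and 2 links.

2 links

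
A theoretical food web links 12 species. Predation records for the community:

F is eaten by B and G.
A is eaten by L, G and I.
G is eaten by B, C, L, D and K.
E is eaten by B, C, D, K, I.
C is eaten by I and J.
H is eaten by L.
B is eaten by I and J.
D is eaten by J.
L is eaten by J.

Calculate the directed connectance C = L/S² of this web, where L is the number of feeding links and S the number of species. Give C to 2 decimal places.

The web has S = 12 species and L = 22 feeding links.
C = L / S² = 22 / 144 = 0.1528 ≈ 0.15.

C = 0.15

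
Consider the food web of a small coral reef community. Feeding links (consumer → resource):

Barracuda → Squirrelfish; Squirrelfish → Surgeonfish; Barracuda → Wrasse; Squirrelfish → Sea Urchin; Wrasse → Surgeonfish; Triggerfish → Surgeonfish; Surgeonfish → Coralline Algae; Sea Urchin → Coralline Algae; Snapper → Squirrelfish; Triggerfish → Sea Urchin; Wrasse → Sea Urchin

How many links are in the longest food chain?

One longest chain: Coralline Algae → Sea Urchin → Squirrelfish → Snapper.
It has 4 species and 3 links.

3 links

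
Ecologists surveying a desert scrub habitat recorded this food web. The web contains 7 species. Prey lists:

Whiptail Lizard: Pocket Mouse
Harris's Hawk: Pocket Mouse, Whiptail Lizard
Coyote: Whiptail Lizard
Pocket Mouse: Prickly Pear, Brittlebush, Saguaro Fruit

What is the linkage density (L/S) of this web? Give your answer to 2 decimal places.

There are L = 7 links among S = 7 species.
L/S = 7/7 = 1.0000 ≈ 1.00.

L/S = 1.00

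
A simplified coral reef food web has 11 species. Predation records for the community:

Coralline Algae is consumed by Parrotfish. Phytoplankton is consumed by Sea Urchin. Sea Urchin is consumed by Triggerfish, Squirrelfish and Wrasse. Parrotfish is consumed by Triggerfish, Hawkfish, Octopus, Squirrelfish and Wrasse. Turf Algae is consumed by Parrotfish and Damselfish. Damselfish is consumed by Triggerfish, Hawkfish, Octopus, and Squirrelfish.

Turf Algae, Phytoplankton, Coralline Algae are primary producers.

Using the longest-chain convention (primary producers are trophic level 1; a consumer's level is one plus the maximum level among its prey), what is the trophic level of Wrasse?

Phytoplankton is a producer → level 1.
Sea Urchin eats Phytoplankton → level 2.
Wrasse eats Sea Urchin (level 2); other prey at levels: Parrotfish 2 → level 3.

Trophic level 3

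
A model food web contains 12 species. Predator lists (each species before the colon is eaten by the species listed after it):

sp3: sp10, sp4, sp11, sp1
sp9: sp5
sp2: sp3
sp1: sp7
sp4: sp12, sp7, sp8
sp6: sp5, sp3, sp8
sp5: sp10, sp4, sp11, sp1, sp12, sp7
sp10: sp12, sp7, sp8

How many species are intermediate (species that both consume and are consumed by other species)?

Intermediate species (has both prey and predators): sp5, sp3, sp10, sp4, sp1.
Count: 5.

5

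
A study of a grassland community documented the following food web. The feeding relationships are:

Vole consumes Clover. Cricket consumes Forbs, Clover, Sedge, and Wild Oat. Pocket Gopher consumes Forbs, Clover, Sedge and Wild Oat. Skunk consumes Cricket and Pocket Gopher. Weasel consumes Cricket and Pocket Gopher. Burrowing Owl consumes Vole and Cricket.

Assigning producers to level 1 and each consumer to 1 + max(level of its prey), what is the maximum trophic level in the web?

Producers (level 1): Forbs, Clover, Sedge, Wild Oat.
Forbs → Cricket → Burrowing Owl gives Burrowing Owl level 3.
No species has a prey at level 3, so no species reaches level 4.

3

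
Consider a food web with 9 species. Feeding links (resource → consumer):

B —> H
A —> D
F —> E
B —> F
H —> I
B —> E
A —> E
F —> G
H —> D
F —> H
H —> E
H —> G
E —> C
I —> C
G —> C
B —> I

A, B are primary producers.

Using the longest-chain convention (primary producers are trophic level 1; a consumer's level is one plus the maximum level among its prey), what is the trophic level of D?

B is a producer → level 1.
F eats B → level 2.
H eats F (level 2); other prey at levels: B 1 → level 3.
D eats H (level 3); other prey at levels: A 1 → level 4.

Trophic level 4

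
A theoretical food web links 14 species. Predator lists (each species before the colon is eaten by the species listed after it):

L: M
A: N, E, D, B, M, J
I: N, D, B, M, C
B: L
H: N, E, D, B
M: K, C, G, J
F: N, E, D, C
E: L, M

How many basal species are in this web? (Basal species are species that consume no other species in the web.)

Basal species (no prey listed): A, F, H, I.
Count: 4.

4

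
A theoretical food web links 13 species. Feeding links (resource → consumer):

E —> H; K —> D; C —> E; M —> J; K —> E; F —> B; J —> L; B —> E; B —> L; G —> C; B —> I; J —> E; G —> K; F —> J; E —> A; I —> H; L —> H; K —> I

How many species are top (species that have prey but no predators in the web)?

Top species (has prey, but nothing eats it): D, A, H.
Count: 3.

3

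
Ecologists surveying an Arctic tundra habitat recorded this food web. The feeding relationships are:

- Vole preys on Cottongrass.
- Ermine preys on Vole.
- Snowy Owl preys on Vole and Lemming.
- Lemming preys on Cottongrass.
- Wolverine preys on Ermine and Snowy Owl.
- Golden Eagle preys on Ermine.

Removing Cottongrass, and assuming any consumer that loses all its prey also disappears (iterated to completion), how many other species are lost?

6

Remove Cottongrass.
Round 1: Lemming (all prey gone), Vole (all prey gone) → extinct.
Round 2: Ermine (all prey gone), Snowy Owl (all prey gone) → extinct.
Round 3: Wolverine (all prey gone), Golden Eagle (all prey gone) → extinct.
No further losses. Total secondary extinctions: 6.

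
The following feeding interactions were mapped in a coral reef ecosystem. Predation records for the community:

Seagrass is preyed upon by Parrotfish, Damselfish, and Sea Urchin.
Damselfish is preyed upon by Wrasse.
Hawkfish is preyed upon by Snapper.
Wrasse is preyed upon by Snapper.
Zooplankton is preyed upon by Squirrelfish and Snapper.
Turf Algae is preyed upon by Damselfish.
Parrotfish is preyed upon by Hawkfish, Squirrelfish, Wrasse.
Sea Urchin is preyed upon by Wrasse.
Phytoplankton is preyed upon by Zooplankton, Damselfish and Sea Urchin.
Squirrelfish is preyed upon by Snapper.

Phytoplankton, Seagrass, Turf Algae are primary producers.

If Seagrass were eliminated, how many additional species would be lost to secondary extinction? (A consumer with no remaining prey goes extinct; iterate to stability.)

2

Remove Seagrass.
Round 1: Parrotfish (all prey gone) → extinct.
Round 2: Hawkfish (all prey gone) → extinct.
No further losses. Total secondary extinctions: 2.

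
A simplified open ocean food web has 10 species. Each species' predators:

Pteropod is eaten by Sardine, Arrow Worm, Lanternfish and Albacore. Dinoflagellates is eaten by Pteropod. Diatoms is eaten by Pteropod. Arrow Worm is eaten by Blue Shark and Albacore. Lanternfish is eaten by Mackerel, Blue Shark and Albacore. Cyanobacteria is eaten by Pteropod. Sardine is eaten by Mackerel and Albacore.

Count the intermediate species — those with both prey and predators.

4

Intermediate species (has both prey and predators): Pteropod, Lanternfish, Arrow Worm, Sardine.
Count: 4.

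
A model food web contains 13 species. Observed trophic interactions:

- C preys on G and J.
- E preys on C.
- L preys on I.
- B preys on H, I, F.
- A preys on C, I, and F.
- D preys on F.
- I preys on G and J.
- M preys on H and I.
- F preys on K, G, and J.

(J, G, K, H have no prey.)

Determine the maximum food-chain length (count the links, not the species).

One longest chain: J → I → B.
It has 3 species and 2 links.

2 links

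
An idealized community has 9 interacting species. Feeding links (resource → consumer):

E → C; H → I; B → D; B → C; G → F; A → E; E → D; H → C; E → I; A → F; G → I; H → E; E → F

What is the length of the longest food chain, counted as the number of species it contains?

3 species

One longest chain: A → E → C.
It has 3 species and 2 links.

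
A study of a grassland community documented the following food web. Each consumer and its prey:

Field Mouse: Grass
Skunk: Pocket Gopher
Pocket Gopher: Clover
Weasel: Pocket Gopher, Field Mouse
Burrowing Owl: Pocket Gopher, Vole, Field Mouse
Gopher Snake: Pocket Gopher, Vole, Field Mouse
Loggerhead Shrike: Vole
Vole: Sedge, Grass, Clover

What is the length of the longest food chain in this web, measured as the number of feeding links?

2 links

One longest chain: Clover → Pocket Gopher → Burrowing Owl.
It has 3 species and 2 links.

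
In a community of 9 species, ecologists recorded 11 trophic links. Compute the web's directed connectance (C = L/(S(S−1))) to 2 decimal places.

The web has S = 9 species and L = 11 feeding links.
C = L / (S(S−1)) = 11 / 72 = 0.1528 ≈ 0.15.

C = 0.15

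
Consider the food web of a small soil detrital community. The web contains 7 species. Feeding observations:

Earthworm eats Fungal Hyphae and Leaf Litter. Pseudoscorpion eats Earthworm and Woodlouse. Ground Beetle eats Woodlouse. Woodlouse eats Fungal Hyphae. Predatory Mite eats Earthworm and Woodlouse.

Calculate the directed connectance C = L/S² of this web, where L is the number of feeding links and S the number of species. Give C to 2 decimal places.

C = 0.16

The web has S = 7 species and L = 8 feeding links.
C = L / S² = 8 / 49 = 0.1633 ≈ 0.16.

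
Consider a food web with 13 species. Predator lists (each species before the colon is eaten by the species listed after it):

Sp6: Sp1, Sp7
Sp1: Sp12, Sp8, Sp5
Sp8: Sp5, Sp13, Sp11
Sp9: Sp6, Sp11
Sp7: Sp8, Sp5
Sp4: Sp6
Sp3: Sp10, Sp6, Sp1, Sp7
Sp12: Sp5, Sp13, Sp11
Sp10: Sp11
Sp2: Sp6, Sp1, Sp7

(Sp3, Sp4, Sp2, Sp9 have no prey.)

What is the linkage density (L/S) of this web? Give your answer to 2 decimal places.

L/S = 1.85

There are L = 24 links among S = 13 species.
L/S = 24/13 = 1.8462 ≈ 1.85.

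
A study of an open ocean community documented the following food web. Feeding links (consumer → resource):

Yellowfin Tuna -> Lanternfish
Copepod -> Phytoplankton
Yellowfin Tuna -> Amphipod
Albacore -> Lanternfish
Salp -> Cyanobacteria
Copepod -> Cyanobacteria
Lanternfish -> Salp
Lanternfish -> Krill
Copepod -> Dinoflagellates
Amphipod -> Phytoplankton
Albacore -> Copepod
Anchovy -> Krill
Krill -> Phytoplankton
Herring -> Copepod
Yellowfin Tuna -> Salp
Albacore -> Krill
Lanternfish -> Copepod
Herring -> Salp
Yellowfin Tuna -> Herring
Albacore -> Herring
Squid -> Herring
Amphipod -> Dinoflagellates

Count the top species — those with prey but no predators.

4

Top species (has prey, but nothing eats it): Anchovy, Squid, Albacore, Yellowfin Tuna.
Count: 4.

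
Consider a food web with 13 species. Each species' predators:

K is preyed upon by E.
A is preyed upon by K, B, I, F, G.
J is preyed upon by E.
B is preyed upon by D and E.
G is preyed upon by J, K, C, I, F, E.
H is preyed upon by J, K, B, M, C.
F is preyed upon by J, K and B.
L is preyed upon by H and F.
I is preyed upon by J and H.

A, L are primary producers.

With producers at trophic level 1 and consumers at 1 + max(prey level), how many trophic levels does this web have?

Producers (level 1): A, L.
A → G → I → H → B → D gives D level 6.
No species has a prey at level 6, so no species reaches level 7.

6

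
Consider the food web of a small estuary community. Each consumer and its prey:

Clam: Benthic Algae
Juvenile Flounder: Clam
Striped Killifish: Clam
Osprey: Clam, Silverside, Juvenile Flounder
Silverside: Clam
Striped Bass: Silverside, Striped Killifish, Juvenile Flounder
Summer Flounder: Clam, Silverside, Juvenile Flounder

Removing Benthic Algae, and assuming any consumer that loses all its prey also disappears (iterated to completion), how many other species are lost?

Remove Benthic Algae.
Round 1: Clam (all prey gone) → extinct.
Round 2: Silverside (all prey gone), Striped Killifish (all prey gone), Juvenile Flounder (all prey gone) → extinct.
Round 3: Striped Bass (all prey gone), Summer Flounder (all prey gone), Osprey (all prey gone) → extinct.
No further losses. Total secondary extinctions: 7.

7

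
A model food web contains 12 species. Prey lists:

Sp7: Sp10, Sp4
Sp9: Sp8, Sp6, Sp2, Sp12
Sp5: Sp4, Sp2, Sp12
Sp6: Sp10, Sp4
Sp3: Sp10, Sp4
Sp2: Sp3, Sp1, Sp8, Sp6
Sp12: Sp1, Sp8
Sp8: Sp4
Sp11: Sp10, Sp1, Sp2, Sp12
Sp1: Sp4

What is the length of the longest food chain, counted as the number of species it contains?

4 species

One longest chain: Sp4 → Sp1 → Sp12 → Sp9.
It has 4 species and 3 links.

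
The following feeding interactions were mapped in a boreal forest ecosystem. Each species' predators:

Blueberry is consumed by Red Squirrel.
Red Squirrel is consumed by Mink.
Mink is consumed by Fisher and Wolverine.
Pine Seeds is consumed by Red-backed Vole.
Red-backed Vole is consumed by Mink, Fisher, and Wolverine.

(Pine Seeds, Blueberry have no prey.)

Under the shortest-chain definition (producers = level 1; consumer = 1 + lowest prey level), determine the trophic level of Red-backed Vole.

Trophic level 2

Pine Seeds is a producer → level 1.
Red-backed Vole eats Pine Seeds → level 2.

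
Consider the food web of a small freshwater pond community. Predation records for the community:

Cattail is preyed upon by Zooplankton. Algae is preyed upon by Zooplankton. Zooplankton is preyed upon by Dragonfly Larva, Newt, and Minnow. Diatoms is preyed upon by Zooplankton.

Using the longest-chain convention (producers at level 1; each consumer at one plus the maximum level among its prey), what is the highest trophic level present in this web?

3

Producers (level 1): Cattail, Diatoms, Algae.
Cattail → Zooplankton → Minnow gives Minnow level 3.
No species has a prey at level 3, so no species reaches level 4.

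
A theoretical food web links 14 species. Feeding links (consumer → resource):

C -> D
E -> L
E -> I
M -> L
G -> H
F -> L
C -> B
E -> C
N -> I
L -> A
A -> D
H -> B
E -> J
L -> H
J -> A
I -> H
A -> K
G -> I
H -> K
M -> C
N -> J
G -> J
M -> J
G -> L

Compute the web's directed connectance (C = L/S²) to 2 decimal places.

C = 0.12

The web has S = 14 species and L = 24 feeding links.
C = L / S² = 24 / 196 = 0.1224 ≈ 0.12.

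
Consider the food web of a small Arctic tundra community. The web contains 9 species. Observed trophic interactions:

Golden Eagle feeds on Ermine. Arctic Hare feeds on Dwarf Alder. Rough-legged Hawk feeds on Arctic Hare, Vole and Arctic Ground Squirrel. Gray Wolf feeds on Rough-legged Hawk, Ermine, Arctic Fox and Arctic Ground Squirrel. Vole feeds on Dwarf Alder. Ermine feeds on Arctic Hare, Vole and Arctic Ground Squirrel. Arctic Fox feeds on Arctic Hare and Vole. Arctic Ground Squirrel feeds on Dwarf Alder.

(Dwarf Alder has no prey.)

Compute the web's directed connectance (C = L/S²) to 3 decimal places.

The web has S = 9 species and L = 16 feeding links.
C = L / S² = 16 / 81 = 0.1975 ≈ 0.198.

C = 0.198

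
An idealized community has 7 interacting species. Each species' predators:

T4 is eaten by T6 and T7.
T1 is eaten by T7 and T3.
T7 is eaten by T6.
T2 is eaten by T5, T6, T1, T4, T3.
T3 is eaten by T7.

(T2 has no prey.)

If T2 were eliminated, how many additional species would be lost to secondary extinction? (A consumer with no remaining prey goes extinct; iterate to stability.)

6

Remove T2.
Round 1: T4 (all prey gone), T5 (all prey gone), T1 (all prey gone) → extinct.
Round 2: T3 (all prey gone) → extinct.
Round 3: T7 (all prey gone) → extinct.
Round 4: T6 (all prey gone) → extinct.
No further losses. Total secondary extinctions: 6.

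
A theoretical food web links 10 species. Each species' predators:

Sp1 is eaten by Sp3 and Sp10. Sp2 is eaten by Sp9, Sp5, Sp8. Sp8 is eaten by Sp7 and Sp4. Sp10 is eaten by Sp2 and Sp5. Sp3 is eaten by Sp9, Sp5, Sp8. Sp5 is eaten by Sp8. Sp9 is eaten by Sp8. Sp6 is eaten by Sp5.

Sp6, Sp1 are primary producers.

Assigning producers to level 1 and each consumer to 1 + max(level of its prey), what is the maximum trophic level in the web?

Producers (level 1): Sp6, Sp1.
Sp1 → Sp10 → Sp2 → Sp9 → Sp8 → Sp4 gives Sp4 level 6.
No species has a prey at level 6, so no species reaches level 7.

6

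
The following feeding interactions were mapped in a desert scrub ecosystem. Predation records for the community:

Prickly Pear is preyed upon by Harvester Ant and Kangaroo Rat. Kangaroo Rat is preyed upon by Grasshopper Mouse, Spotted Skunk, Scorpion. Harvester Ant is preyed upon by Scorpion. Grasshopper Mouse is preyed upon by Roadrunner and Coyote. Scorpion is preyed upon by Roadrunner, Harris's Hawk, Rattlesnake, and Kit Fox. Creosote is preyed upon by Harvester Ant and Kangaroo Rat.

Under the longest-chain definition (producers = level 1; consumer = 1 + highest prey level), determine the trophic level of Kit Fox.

Trophic level 4

Creosote is a producer → level 1.
Kangaroo Rat eats Creosote (level 1); other prey at levels: Prickly Pear 1 → level 2.
Scorpion eats Kangaroo Rat (level 2); other prey at levels: Harvester Ant 2 → level 3.
Kit Fox eats Scorpion → level 4.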